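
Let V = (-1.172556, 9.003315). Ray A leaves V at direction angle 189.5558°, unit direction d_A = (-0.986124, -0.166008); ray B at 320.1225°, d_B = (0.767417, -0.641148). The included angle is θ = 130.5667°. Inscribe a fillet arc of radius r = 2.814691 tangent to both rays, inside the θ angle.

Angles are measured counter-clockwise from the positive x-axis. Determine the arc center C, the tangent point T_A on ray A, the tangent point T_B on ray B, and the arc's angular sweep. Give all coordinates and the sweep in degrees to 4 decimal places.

bisector direction at 254.8391° = (-0.261530,-0.965195)
center distance |VC| = r/sin(θ/2) = 2.814691/sin(65.2833°) = 3.098560
C = V + |VC|·bis = (-1.9829,6.0126)
T_A = V + ((C−V)·d_A)·d_A = V + 1.2956·d_A = (-2.4502,8.7882)
T_B = V + ((C−V)·d_B)·d_B = V + 1.2956·d_B = (-0.1783,8.1726)
sweep = 180° − θ = 49.4333°

center=(-1.9829,6.0126) T_A=(-2.4502,8.7882) T_B=(-0.1783,8.1726) sweep=49.4333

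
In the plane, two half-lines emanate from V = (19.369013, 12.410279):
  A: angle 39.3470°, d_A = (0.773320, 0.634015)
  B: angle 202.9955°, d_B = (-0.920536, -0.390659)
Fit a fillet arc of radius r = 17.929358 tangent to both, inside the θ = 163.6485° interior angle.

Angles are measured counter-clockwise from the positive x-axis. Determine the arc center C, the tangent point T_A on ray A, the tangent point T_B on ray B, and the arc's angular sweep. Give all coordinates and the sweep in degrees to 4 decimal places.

bisector direction at 121.1713° = (-0.517598,0.855624)
center distance |VC| = r/sin(θ/2) = 17.929358/sin(81.8243°) = 18.113454
C = V + |VC|·bis = (9.9935,27.9086)
T_A = V + ((C−V)·d_A)·d_A = V + 2.5759·d_A = (21.3610,14.0434)
T_B = V + ((C−V)·d_B)·d_B = V + 2.5759·d_B = (16.9978,11.4040)
sweep = 180° − θ = 16.3515°

center=(9.9935,27.9086) T_A=(21.3610,14.0434) T_B=(16.9978,11.4040) sweep=16.3515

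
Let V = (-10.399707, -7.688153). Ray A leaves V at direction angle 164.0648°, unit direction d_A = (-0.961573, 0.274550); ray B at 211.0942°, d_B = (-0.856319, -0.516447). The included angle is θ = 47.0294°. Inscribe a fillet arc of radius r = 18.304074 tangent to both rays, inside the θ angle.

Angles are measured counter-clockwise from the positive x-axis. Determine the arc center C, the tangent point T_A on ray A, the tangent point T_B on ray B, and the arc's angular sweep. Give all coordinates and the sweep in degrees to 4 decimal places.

center=(-55.8755,-13.7394) T_A=(-50.8502,3.8613) T_B=(-46.4225,-29.4135) sweep=132.9706

bisector direction at 187.5795° = (-0.991263,-0.131902)
center distance |VC| = r/sin(θ/2) = 18.304074/sin(23.5147°) = 45.876673
C = V + |VC|·bis = (-55.8755,-13.7394)
T_A = V + ((C−V)·d_A)·d_A = V + 42.0670·d_A = (-50.8502,3.8613)
T_B = V + ((C−V)·d_B)·d_B = V + 42.0670·d_B = (-46.4225,-29.4135)
sweep = 180° − θ = 132.9706°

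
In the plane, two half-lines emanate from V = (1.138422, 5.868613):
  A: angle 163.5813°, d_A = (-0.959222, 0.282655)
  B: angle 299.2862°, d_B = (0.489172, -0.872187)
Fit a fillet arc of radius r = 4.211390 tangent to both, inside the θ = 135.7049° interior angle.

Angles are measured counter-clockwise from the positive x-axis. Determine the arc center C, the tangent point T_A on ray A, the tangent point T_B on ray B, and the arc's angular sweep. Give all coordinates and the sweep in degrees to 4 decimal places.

bisector direction at 231.4338° = (-0.623419,-0.781888)
center distance |VC| = r/sin(θ/2) = 4.211390/sin(67.8525°) = 4.546876
C = V + |VC|·bis = (-1.6962,2.3135)
T_A = V + ((C−V)·d_A)·d_A = V + 1.7141·d_A = (-0.5058,6.3531)
T_B = V + ((C−V)·d_B)·d_B = V + 1.7141·d_B = (1.9769,4.3736)
sweep = 180° − θ = 44.2951°

center=(-1.6962,2.3135) T_A=(-0.5058,6.3531) T_B=(1.9769,4.3736) sweep=44.2951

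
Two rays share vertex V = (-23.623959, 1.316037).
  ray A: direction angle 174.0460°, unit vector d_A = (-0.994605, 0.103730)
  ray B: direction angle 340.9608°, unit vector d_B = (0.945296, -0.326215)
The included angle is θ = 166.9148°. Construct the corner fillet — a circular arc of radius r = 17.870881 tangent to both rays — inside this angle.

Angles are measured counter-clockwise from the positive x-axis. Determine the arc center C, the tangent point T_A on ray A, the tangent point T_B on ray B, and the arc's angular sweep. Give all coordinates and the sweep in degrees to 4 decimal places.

center=(-27.5162,-16.2458) T_A=(-25.6625,1.5286) T_B=(-21.6865,0.6474) sweep=13.0852

bisector direction at 257.5034° = (-0.216382,-0.976309)
center distance |VC| = r/sin(θ/2) = 17.870881/sin(83.4574°) = 17.988030
C = V + |VC|·bis = (-27.5162,-16.2458)
T_A = V + ((C−V)·d_A)·d_A = V + 2.0496·d_A = (-25.6625,1.5286)
T_B = V + ((C−V)·d_B)·d_B = V + 2.0496·d_B = (-21.6865,0.6474)
sweep = 180° − θ = 13.0852°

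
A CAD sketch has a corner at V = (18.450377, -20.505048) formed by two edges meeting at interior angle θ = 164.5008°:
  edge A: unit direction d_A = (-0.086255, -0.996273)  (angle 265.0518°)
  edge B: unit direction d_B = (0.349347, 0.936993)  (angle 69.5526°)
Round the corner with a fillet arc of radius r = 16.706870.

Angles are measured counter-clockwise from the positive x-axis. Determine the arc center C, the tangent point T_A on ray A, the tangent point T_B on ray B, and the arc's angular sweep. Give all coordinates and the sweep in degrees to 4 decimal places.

bisector direction at 347.3022° = (0.975543,-0.219809)
center distance |VC| = r/sin(θ/2) = 16.706870/sin(82.2504°) = 16.860863
C = V + |VC|·bis = (34.8989,-24.2112)
T_A = V + ((C−V)·d_A)·d_A = V + 2.2736·d_A = (18.2543,-22.7702)
T_B = V + ((C−V)·d_B)·d_B = V + 2.2736·d_B = (19.2446,-18.3747)
sweep = 180° − θ = 15.4992°

center=(34.8989,-24.2112) T_A=(18.2543,-22.7702) T_B=(19.2446,-18.3747) sweep=15.4992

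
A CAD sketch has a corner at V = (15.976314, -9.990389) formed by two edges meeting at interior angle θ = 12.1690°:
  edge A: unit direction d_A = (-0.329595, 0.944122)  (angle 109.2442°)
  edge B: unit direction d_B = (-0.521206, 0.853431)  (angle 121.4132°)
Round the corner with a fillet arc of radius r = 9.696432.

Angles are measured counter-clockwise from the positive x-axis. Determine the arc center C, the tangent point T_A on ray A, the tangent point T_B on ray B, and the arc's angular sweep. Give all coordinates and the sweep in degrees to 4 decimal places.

bisector direction at 115.3287° = (-0.427811,0.903868)
center distance |VC| = r/sin(θ/2) = 9.696432/sin(6.0845°) = 91.480026
C = V + |VC|·bis = (-23.1598,72.6955)
T_A = V + ((C−V)·d_A)·d_A = V + 90.9647·d_A = (-14.0052,75.8914)
T_B = V + ((C−V)·d_B)·d_B = V + 90.9647·d_B = (-31.4351,67.6417)
sweep = 180° − θ = 167.8310°

center=(-23.1598,72.6955) T_A=(-14.0052,75.8914) T_B=(-31.4351,67.6417) sweep=167.8310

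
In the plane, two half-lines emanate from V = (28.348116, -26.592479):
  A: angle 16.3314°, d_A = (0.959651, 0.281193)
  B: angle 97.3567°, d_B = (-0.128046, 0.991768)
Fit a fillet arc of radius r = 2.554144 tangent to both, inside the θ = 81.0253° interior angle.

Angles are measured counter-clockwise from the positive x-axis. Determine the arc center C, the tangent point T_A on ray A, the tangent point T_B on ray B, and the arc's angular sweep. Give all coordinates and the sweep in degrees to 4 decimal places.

center=(30.4985,-23.3009) T_A=(31.2167,-25.7519) T_B=(27.9654,-23.6279) sweep=98.9747

bisector direction at 56.8440° = (0.546920,0.837185)
center distance |VC| = r/sin(θ/2) = 2.554144/sin(40.5127°) = 3.931776
C = V + |VC|·bis = (30.4985,-23.3009)
T_A = V + ((C−V)·d_A)·d_A = V + 2.9892·d_A = (31.2167,-25.7519)
T_B = V + ((C−V)·d_B)·d_B = V + 2.9892·d_B = (27.9654,-23.6279)
sweep = 180° − θ = 98.9747°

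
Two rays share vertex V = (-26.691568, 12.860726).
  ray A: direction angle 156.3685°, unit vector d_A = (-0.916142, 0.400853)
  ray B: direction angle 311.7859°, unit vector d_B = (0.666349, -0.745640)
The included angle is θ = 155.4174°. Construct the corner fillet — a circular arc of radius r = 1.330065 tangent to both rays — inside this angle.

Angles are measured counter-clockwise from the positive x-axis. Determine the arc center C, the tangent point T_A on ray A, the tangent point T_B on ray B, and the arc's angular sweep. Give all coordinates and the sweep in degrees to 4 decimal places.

bisector direction at 234.0772° = (-0.586695,-0.809808)
center distance |VC| = r/sin(θ/2) = 1.330065/sin(77.7087°) = 1.361268
C = V + |VC|·bis = (-27.4902,11.7584)
T_A = V + ((C−V)·d_A)·d_A = V + 0.2898·d_A = (-26.9571,12.9769)
T_B = V + ((C−V)·d_B)·d_B = V + 0.2898·d_B = (-26.4985,12.6446)
sweep = 180° − θ = 24.5826°

center=(-27.4902,11.7584) T_A=(-26.9571,12.9769) T_B=(-26.4985,12.6446) sweep=24.5826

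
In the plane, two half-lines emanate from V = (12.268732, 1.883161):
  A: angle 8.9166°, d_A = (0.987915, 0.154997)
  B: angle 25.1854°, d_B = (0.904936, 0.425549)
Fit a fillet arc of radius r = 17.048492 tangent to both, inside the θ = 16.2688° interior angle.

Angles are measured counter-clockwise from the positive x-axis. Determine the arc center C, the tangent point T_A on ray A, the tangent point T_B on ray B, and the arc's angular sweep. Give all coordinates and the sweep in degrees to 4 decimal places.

bisector direction at 17.0510° = (0.956044,0.293223)
center distance |VC| = r/sin(θ/2) = 17.048492/sin(8.1344°) = 120.487780
C = V + |VC|·bis = (127.4604,37.2129)
T_A = V + ((C−V)·d_A)·d_A = V + 119.2755·d_A = (130.1028,20.3705)
T_B = V + ((C−V)·d_B)·d_B = V + 119.2755·d_B = (120.2054,52.6407)
sweep = 180° − θ = 163.7312°

center=(127.4604,37.2129) T_A=(130.1028,20.3705) T_B=(120.2054,52.6407) sweep=163.7312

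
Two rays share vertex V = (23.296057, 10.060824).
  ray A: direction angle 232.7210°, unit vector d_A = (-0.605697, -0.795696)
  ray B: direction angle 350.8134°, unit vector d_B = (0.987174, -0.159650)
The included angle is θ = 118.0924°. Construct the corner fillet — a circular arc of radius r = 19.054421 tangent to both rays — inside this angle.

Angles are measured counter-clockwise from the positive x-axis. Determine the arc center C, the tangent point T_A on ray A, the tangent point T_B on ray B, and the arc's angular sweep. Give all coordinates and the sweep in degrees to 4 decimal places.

center=(31.5356,-10.5737) T_A=(16.3741,0.9675) T_B=(34.5776,8.2363) sweep=61.9076

bisector direction at 291.7672° = (0.370836,-0.928698)
center distance |VC| = r/sin(θ/2) = 19.054421/sin(59.0462°) = 22.218766
C = V + |VC|·bis = (31.5356,-10.5737)
T_A = V + ((C−V)·d_A)·d_A = V + 11.4281·d_A = (16.3741,0.9675)
T_B = V + ((C−V)·d_B)·d_B = V + 11.4281·d_B = (34.5776,8.2363)
sweep = 180° − θ = 61.9076°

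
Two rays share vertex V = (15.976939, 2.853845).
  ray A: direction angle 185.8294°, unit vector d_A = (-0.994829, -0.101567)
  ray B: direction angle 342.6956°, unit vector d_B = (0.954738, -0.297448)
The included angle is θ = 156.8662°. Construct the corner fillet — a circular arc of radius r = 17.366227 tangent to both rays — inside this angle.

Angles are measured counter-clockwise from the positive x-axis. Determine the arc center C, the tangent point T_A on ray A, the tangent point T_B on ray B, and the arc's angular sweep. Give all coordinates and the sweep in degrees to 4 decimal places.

center=(14.2048,-14.7836) T_A=(12.4410,2.4928) T_B=(19.3704,1.7966) sweep=23.1338

bisector direction at 264.2625° = (-0.099971,-0.994990)
center distance |VC| = r/sin(θ/2) = 17.366227/sin(78.4331°) = 17.726224
C = V + |VC|·bis = (14.2048,-14.7836)
T_A = V + ((C−V)·d_A)·d_A = V + 3.5543·d_A = (12.4410,2.4928)
T_B = V + ((C−V)·d_B)·d_B = V + 3.5543·d_B = (19.3704,1.7966)
sweep = 180° − θ = 23.1338°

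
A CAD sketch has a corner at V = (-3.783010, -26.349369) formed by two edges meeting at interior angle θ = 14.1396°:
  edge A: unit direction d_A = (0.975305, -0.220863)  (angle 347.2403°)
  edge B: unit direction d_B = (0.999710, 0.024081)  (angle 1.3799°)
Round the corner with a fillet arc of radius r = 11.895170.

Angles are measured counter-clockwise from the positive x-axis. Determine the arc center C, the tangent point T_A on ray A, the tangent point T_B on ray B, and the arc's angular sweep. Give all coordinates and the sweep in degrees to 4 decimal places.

bisector direction at 354.3101° = (0.995073,-0.099144)
center distance |VC| = r/sin(θ/2) = 11.895170/sin(7.0698°) = 96.647087
C = V + |VC|·bis = (92.3879,-35.9314)
T_A = V + ((C−V)·d_A)·d_A = V + 95.9123·d_A = (89.7607,-47.5328)
T_B = V + ((C−V)·d_B)·d_B = V + 95.9123·d_B = (92.1014,-24.0397)
sweep = 180° − θ = 165.8604°

center=(92.3879,-35.9314) T_A=(89.7607,-47.5328) T_B=(92.1014,-24.0397) sweep=165.8604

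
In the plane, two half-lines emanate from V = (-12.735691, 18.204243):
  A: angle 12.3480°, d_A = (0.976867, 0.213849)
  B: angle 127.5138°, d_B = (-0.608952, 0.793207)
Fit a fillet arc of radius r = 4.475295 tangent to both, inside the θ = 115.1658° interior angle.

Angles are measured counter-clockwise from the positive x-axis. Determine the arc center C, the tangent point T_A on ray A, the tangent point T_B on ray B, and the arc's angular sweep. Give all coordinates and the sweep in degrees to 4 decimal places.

center=(-10.9165,23.1838) T_A=(-9.9595,18.8120) T_B=(-14.4663,20.4585) sweep=64.8342

bisector direction at 69.9309° = (0.343153,0.939279)
center distance |VC| = r/sin(θ/2) = 4.475295/sin(57.5829°) = 5.301427
C = V + |VC|·bis = (-10.9165,23.1838)
T_A = V + ((C−V)·d_A)·d_A = V + 2.8420·d_A = (-9.9595,18.8120)
T_B = V + ((C−V)·d_B)·d_B = V + 2.8420·d_B = (-14.4663,20.4585)
sweep = 180° − θ = 64.8342°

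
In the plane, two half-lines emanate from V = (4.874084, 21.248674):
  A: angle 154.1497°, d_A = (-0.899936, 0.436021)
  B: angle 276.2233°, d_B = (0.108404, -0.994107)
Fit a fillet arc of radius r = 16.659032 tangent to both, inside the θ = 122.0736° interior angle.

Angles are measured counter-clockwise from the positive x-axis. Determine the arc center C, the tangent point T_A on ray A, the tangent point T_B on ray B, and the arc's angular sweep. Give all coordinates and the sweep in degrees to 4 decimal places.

center=(-10.6873,10.2768) T_A=(-3.4236,25.2689) T_B=(5.8736,12.0827) sweep=57.9264

bisector direction at 215.1865° = (-0.817281,-0.576240)
center distance |VC| = r/sin(θ/2) = 16.659032/sin(61.0368°) = 19.040397
C = V + |VC|·bis = (-10.6873,10.2768)
T_A = V + ((C−V)·d_A)·d_A = V + 9.2203·d_A = (-3.4236,25.2689)
T_B = V + ((C−V)·d_B)·d_B = V + 9.2203·d_B = (5.8736,12.0827)
sweep = 180° − θ = 57.9264°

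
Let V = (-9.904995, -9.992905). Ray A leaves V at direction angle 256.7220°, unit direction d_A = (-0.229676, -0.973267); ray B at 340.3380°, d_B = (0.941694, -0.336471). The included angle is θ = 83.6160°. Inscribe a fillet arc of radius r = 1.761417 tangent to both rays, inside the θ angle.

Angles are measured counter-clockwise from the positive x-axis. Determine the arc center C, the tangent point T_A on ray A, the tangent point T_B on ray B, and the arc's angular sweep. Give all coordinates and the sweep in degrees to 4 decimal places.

center=(-8.6430,-12.3143) T_A=(-10.3573,-11.9097) T_B=(-8.0503,-10.6556) sweep=96.3840

bisector direction at 298.5300° = (0.477619,-0.878567)
center distance |VC| = r/sin(θ/2) = 1.761417/sin(41.8080°) = 2.642245
C = V + |VC|·bis = (-8.6430,-12.3143)
T_A = V + ((C−V)·d_A)·d_A = V + 1.9695·d_A = (-10.3573,-11.9097)
T_B = V + ((C−V)·d_B)·d_B = V + 1.9695·d_B = (-8.0503,-10.6556)
sweep = 180° − θ = 96.3840°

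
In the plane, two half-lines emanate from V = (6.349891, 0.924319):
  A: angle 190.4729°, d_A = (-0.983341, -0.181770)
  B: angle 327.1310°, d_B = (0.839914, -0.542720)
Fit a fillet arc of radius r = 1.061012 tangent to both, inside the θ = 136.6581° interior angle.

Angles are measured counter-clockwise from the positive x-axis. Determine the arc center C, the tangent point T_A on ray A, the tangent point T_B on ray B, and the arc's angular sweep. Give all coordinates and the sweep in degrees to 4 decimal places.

center=(6.1282,-0.1957) T_A=(5.9353,0.8477) T_B=(6.7040,0.6955) sweep=43.3419

bisector direction at 258.8020° = (-0.194201,-0.980962)
center distance |VC| = r/sin(θ/2) = 1.061012/sin(68.3290°) = 1.141708
C = V + |VC|·bis = (6.1282,-0.1957)
T_A = V + ((C−V)·d_A)·d_A = V + 0.4216·d_A = (5.9353,0.8477)
T_B = V + ((C−V)·d_B)·d_B = V + 0.4216·d_B = (6.7040,0.6955)
sweep = 180° − θ = 43.3419°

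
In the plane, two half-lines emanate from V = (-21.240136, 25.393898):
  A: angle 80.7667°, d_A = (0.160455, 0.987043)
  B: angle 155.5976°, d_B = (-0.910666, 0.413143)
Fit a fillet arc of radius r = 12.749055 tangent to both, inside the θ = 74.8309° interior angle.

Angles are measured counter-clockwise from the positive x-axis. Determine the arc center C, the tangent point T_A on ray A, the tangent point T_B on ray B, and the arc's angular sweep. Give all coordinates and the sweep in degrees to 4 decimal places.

center=(-31.1499,43.8894) T_A=(-18.5660,41.8437) T_B=(-36.4171,32.2792) sweep=105.1691

bisector direction at 118.1822° = (-0.472276,0.881451)
center distance |VC| = r/sin(θ/2) = 12.749055/sin(37.4154°) = 20.982989
C = V + |VC|·bis = (-31.1499,43.8894)
T_A = V + ((C−V)·d_A)·d_A = V + 16.6658·d_A = (-18.5660,41.8437)
T_B = V + ((C−V)·d_B)·d_B = V + 16.6658·d_B = (-36.4171,32.2792)
sweep = 180° − θ = 105.1691°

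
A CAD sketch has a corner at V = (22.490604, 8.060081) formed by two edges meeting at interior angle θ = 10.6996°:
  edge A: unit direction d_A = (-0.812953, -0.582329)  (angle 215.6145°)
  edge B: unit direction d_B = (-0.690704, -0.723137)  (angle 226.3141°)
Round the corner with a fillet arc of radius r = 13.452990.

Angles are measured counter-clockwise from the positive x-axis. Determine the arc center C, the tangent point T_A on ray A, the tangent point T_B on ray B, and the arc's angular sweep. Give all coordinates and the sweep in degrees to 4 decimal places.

center=(-86.4651,-86.5346) T_A=(-94.2992,-75.5979) T_B=(-76.7368,-95.8266) sweep=169.3004

bisector direction at 220.9643° = (-0.755118,-0.655589)
center distance |VC| = r/sin(θ/2) = 13.452990/sin(5.3498°) = 144.289636
C = V + |VC|·bis = (-86.4651,-86.5346)
T_A = V + ((C−V)·d_A)·d_A = V + 143.6611·d_A = (-94.2992,-75.5979)
T_B = V + ((C−V)·d_B)·d_B = V + 143.6611·d_B = (-76.7368,-95.8266)
sweep = 180° − θ = 169.3004°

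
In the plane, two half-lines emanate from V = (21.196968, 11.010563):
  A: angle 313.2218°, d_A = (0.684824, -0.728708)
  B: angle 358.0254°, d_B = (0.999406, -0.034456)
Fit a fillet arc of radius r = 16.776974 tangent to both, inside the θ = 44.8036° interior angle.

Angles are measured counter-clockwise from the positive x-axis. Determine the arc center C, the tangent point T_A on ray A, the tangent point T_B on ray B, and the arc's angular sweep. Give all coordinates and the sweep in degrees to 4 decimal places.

bisector direction at 335.6236° = (0.910854,-0.412729)
center distance |VC| = r/sin(θ/2) = 16.776974/sin(22.4018°) = 44.022565
C = V + |VC|·bis = (61.2951,-7.1588)
T_A = V + ((C−V)·d_A)·d_A = V + 40.7004·d_A = (49.0696,-18.6481)
T_B = V + ((C−V)·d_B)·d_B = V + 40.7004·d_B = (61.8732,9.6082)
sweep = 180° − θ = 135.1964°

center=(61.2951,-7.1588) T_A=(49.0696,-18.6481) T_B=(61.8732,9.6082) sweep=135.1964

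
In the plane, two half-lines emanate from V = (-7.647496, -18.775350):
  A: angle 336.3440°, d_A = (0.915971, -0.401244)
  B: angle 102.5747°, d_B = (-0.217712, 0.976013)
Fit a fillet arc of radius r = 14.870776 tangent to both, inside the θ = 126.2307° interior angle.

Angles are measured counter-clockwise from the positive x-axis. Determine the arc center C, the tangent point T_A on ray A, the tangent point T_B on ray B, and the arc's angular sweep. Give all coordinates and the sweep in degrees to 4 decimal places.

bisector direction at 39.4594° = (0.772076,0.635531)
center distance |VC| = r/sin(θ/2) = 14.870776/sin(63.1153°) = 16.672793
C = V + |VC|·bis = (5.2252,-8.1793)
T_A = V + ((C−V)·d_A)·d_A = V + 7.5394·d_A = (-0.7417,-21.8005)
T_B = V + ((C−V)·d_B)·d_B = V + 7.5394·d_B = (-9.2889,-11.4168)
sweep = 180° − θ = 53.7693°

center=(5.2252,-8.1793) T_A=(-0.7417,-21.8005) T_B=(-9.2889,-11.4168) sweep=53.7693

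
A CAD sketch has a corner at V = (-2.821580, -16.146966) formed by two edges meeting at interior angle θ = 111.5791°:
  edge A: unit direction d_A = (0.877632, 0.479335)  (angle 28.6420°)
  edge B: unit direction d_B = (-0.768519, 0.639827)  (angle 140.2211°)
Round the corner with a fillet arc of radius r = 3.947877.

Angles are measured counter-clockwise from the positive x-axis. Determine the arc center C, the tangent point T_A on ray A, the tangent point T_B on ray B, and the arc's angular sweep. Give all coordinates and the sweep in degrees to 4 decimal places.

center=(-2.3583,-11.3956) T_A=(-0.4660,-14.8604) T_B=(-4.8843,-14.4297) sweep=68.4209

bisector direction at 84.4316° = (0.097035,0.995281)
center distance |VC| = r/sin(θ/2) = 3.947877/sin(55.7895°) = 4.773860
C = V + |VC|·bis = (-2.3583,-11.3956)
T_A = V + ((C−V)·d_A)·d_A = V + 2.6840·d_A = (-0.4660,-14.8604)
T_B = V + ((C−V)·d_B)·d_B = V + 2.6840·d_B = (-4.8843,-14.4297)
sweep = 180° − θ = 68.4209°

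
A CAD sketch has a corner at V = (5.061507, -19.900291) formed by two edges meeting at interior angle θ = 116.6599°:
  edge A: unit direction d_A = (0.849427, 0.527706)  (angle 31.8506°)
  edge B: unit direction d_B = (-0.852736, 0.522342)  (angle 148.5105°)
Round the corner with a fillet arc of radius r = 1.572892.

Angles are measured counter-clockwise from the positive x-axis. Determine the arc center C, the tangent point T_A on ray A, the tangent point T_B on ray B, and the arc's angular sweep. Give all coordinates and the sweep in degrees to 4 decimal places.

bisector direction at 90.1805° = (-0.003151,0.999995)
center distance |VC| = r/sin(θ/2) = 1.572892/sin(58.3299°) = 1.848101
C = V + |VC|·bis = (5.0557,-18.0522)
T_A = V + ((C−V)·d_A)·d_A = V + 0.9703·d_A = (5.8857,-19.3883)
T_B = V + ((C−V)·d_B)·d_B = V + 0.9703·d_B = (4.2341,-19.3935)
sweep = 180° − θ = 63.3401°

center=(5.0557,-18.0522) T_A=(5.8857,-19.3883) T_B=(4.2341,-19.3935) sweep=63.3401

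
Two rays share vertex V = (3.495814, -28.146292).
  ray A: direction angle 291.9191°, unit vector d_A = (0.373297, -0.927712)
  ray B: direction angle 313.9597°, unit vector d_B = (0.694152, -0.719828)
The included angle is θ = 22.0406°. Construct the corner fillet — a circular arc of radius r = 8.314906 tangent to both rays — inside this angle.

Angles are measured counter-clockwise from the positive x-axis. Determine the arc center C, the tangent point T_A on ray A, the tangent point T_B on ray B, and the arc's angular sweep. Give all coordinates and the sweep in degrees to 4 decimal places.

center=(27.1478,-64.6517) T_A=(19.4340,-67.7556) T_B=(33.1331,-58.8799) sweep=157.9594

bisector direction at 302.9394° = (0.543752,-0.839246)
center distance |VC| = r/sin(θ/2) = 8.314906/sin(11.0203°) = 43.497836
C = V + |VC|·bis = (27.1478,-64.6517)
T_A = V + ((C−V)·d_A)·d_A = V + 42.6957·d_A = (19.4340,-67.7556)
T_B = V + ((C−V)·d_B)·d_B = V + 42.6957·d_B = (33.1331,-58.8799)
sweep = 180° − θ = 157.9594°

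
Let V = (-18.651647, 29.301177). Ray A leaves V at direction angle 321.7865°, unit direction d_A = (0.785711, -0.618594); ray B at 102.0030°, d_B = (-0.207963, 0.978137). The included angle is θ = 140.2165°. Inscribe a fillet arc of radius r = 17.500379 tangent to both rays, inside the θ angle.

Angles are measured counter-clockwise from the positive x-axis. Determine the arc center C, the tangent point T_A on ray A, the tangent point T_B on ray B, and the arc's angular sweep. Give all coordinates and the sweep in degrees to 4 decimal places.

bisector direction at 31.8947° = (0.849020,0.528361)
center distance |VC| = r/sin(θ/2) = 17.500379/sin(70.1082°) = 18.610750
C = V + |VC|·bis = (-2.8507,39.1344)
T_A = V + ((C−V)·d_A)·d_A = V + 6.3322·d_A = (-13.6764,25.3841)
T_B = V + ((C−V)·d_B)·d_B = V + 6.3322·d_B = (-19.9685,35.4949)
sweep = 180° − θ = 39.7835°

center=(-2.8507,39.1344) T_A=(-13.6764,25.3841) T_B=(-19.9685,35.4949) sweep=39.7835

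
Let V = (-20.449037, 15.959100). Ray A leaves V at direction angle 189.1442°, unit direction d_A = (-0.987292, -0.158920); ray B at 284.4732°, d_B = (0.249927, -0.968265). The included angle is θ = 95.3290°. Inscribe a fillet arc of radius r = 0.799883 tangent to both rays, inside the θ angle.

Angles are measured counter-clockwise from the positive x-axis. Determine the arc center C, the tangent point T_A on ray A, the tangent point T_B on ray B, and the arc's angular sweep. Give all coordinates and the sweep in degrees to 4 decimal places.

center=(-21.0414,15.0536) T_A=(-21.1685,15.8433) T_B=(-20.2669,15.2535) sweep=84.6710

bisector direction at 236.8087° = (-0.547436,-0.836847)
center distance |VC| = r/sin(θ/2) = 0.799883/sin(47.6645°) = 1.082072
C = V + |VC|·bis = (-21.0414,15.0536)
T_A = V + ((C−V)·d_A)·d_A = V + 0.7287·d_A = (-21.1685,15.8433)
T_B = V + ((C−V)·d_B)·d_B = V + 0.7287·d_B = (-20.2669,15.2535)
sweep = 180° − θ = 84.6710°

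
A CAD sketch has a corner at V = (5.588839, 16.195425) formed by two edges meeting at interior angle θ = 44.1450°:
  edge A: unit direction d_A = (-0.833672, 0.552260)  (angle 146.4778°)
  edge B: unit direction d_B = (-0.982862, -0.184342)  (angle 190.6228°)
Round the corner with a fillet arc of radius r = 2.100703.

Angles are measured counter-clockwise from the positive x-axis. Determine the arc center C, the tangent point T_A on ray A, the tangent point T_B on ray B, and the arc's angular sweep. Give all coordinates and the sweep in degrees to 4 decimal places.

bisector direction at 168.5503° = (-0.980099,0.198508)
center distance |VC| = r/sin(θ/2) = 2.100703/sin(22.0725°) = 5.590254
C = V + |VC|·bis = (0.1098,17.3051)
T_A = V + ((C−V)·d_A)·d_A = V + 5.1805·d_A = (1.2700,19.0564)
T_B = V + ((C−V)·d_B)·d_B = V + 5.1805·d_B = (0.4971,15.2404)
sweep = 180° − θ = 135.8550°

center=(0.1098,17.3051) T_A=(1.2700,19.0564) T_B=(0.4971,15.2404) sweep=135.8550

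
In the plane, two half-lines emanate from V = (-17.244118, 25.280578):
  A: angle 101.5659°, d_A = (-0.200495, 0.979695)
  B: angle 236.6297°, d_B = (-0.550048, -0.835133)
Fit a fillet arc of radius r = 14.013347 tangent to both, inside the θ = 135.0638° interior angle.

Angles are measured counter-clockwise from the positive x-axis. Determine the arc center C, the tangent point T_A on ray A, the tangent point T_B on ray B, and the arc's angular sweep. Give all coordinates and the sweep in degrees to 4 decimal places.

center=(-32.1349,28.1487) T_A=(-18.4061,30.9583) T_B=(-20.4319,20.4407) sweep=44.9362

bisector direction at 169.0978° = (-0.981951,0.189133)
center distance |VC| = r/sin(θ/2) = 14.013347/sin(67.5319°) = 15.164443
C = V + |VC|·bis = (-32.1349,28.1487)
T_A = V + ((C−V)·d_A)·d_A = V + 5.7954·d_A = (-18.4061,30.9583)
T_B = V + ((C−V)·d_B)·d_B = V + 5.7954·d_B = (-20.4319,20.4407)
sweep = 180° − θ = 44.9362°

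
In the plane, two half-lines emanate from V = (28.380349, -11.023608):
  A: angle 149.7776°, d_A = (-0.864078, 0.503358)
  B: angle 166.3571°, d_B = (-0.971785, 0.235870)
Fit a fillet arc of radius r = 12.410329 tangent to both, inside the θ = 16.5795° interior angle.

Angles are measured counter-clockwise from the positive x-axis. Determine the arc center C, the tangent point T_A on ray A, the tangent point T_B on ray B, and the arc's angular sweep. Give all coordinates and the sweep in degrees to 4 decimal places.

center=(-51.4655,21.1271) T_A=(-45.2187,31.8506) T_B=(-54.3928,9.0669) sweep=163.4205

bisector direction at 158.0674° = (-0.927624,0.373516)
center distance |VC| = r/sin(θ/2) = 12.410329/sin(8.2897°) = 86.075738
C = V + |VC|·bis = (-51.4655,21.1271)
T_A = V + ((C−V)·d_A)·d_A = V + 85.1764·d_A = (-45.2187,31.8506)
T_B = V + ((C−V)·d_B)·d_B = V + 85.1764·d_B = (-54.3928,9.0669)
sweep = 180° − θ = 163.4205°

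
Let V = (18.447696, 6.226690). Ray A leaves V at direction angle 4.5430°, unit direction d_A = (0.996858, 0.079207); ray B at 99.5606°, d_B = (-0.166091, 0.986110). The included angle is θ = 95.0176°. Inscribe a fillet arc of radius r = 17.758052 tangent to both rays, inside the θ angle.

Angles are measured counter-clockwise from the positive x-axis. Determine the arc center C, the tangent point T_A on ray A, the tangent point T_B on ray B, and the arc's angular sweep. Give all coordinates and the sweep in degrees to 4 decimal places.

bisector direction at 52.0518° = (0.614949,0.788567)
center distance |VC| = r/sin(θ/2) = 17.758052/sin(47.5088°) = 24.082597
C = V + |VC|·bis = (33.2573,25.2174)
T_A = V + ((C−V)·d_A)·d_A = V + 16.2672·d_A = (34.6638,7.5152)
T_B = V + ((C−V)·d_B)·d_B = V + 16.2672·d_B = (15.7459,22.2680)
sweep = 180° − θ = 84.9824°

center=(33.2573,25.2174) T_A=(34.6638,7.5152) T_B=(15.7459,22.2680) sweep=84.9824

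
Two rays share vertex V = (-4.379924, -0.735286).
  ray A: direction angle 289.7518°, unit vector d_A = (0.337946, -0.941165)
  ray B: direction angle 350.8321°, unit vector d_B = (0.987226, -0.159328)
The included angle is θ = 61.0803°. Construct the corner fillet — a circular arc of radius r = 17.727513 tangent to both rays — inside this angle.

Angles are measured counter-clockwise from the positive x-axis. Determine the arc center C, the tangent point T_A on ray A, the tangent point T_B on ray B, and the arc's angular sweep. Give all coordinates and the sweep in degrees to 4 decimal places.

center=(22.4589,-23.0237) T_A=(5.7744,-29.0146) T_B=(25.2834,-5.5226) sweep=118.9197

bisector direction at 320.2919° = (0.769310,-0.638876)
center distance |VC| = r/sin(θ/2) = 17.727513/sin(30.5402°) = 34.886926
C = V + |VC|·bis = (22.4589,-23.0237)
T_A = V + ((C−V)·d_A)·d_A = V + 30.0472·d_A = (5.7744,-29.0146)
T_B = V + ((C−V)·d_B)·d_B = V + 30.0472·d_B = (25.2834,-5.5226)
sweep = 180° − θ = 118.9197°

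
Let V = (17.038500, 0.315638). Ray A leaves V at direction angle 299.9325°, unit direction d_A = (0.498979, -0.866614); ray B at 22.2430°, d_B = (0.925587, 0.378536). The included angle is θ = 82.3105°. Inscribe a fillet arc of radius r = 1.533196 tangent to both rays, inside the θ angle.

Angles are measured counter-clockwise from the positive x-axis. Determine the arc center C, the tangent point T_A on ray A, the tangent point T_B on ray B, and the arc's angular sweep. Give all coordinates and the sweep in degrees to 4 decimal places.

bisector direction at 341.0878° = (0.946016,-0.324120)
center distance |VC| = r/sin(θ/2) = 1.533196/sin(41.1553°) = 2.329725
C = V + |VC|·bis = (19.2425,-0.4395)
T_A = V + ((C−V)·d_A)·d_A = V + 1.7541·d_A = (17.9138,-1.2045)
T_B = V + ((C−V)·d_B)·d_B = V + 1.7541·d_B = (18.6621,0.9796)
sweep = 180° − θ = 97.6895°

center=(19.2425,-0.4395) T_A=(17.9138,-1.2045) T_B=(18.6621,0.9796) sweep=97.6895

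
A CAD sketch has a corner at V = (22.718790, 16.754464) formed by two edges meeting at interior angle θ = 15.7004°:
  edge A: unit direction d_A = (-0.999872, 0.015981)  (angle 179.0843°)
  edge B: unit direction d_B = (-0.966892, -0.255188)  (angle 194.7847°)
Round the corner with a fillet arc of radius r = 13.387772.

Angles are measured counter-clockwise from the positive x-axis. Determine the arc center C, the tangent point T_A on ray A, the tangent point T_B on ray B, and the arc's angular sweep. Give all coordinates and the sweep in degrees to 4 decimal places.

center=(-74.5831,4.9202) T_A=(-74.3691,18.3063) T_B=(-71.1667,-8.0243) sweep=164.2996

bisector direction at 186.9345° = (-0.992685,-0.120735)
center distance |VC| = r/sin(θ/2) = 13.387772/sin(7.8502°) = 98.018906
C = V + |VC|·bis = (-74.5831,4.9202)
T_A = V + ((C−V)·d_A)·d_A = V + 97.1003·d_A = (-74.3691,18.3063)
T_B = V + ((C−V)·d_B)·d_B = V + 97.1003·d_B = (-71.1667,-8.0243)
sweep = 180° − θ = 164.2996°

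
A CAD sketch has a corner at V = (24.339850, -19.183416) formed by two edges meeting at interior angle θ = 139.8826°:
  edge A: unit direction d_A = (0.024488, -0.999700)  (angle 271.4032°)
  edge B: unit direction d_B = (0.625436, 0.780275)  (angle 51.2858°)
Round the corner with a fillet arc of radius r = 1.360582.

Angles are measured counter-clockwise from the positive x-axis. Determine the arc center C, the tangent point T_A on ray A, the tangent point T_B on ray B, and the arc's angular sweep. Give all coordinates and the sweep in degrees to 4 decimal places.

bisector direction at 341.3445° = (0.947459,-0.319877)
center distance |VC| = r/sin(θ/2) = 1.360582/sin(69.9413°) = 1.448442
C = V + |VC|·bis = (25.7122,-19.6467)
T_A = V + ((C−V)·d_A)·d_A = V + 0.4968·d_A = (24.3520,-19.6801)
T_B = V + ((C−V)·d_B)·d_B = V + 0.4968·d_B = (24.6506,-18.7958)
sweep = 180° − θ = 40.1174°

center=(25.7122,-19.6467) T_A=(24.3520,-19.6801) T_B=(24.6506,-18.7958) sweep=40.1174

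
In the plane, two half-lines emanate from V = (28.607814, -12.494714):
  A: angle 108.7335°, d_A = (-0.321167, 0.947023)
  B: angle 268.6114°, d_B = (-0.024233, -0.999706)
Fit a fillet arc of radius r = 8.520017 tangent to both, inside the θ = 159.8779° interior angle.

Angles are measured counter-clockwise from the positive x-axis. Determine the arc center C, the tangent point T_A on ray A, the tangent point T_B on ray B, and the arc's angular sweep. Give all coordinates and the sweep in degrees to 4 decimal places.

center=(20.0537,-13.7995) T_A=(28.1223,-11.0631) T_B=(28.5712,-14.0059) sweep=20.1221

bisector direction at 188.6725° = (-0.988567,-0.150785)
center distance |VC| = r/sin(θ/2) = 8.520017/sin(79.9390°) = 8.653083
C = V + |VC|·bis = (20.0537,-13.7995)
T_A = V + ((C−V)·d_A)·d_A = V + 1.5117·d_A = (28.1223,-11.0631)
T_B = V + ((C−V)·d_B)·d_B = V + 1.5117·d_B = (28.5712,-14.0059)
sweep = 180° − θ = 20.1221°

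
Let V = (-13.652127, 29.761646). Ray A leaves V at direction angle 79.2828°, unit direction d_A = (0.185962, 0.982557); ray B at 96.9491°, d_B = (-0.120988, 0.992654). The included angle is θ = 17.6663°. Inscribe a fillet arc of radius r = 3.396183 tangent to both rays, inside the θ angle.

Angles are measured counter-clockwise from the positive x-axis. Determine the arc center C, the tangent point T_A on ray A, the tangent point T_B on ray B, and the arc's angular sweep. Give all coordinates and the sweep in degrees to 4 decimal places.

center=(-12.9250,51.8664) T_A=(-9.5881,51.2348) T_B=(-16.2962,51.4555) sweep=162.3337

bisector direction at 88.1159° = (0.032877,0.999459)
center distance |VC| = r/sin(θ/2) = 3.396183/sin(8.8331°) = 22.116675
C = V + |VC|·bis = (-12.9250,51.8664)
T_A = V + ((C−V)·d_A)·d_A = V + 21.8544·d_A = (-9.5881,51.2348)
T_B = V + ((C−V)·d_B)·d_B = V + 21.8544·d_B = (-16.2962,51.4555)
sweep = 180° − θ = 162.3337°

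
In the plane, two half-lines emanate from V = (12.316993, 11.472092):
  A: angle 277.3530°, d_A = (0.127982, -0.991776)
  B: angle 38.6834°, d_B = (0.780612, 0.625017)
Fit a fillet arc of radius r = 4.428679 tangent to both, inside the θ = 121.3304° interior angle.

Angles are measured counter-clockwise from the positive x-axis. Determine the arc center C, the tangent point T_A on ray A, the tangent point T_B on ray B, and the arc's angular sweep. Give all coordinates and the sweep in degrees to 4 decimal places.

center=(17.0278,9.5706) T_A=(12.6355,9.0038) T_B=(14.2598,13.0276) sweep=58.6696

bisector direction at 338.0182° = (0.927303,-0.374312)
center distance |VC| = r/sin(θ/2) = 4.428679/sin(60.6652°) = 5.080089
C = V + |VC|·bis = (17.0278,9.5706)
T_A = V + ((C−V)·d_A)·d_A = V + 2.4888·d_A = (12.6355,9.0038)
T_B = V + ((C−V)·d_B)·d_B = V + 2.4888·d_B = (14.2598,13.0276)
sweep = 180° − θ = 58.6696°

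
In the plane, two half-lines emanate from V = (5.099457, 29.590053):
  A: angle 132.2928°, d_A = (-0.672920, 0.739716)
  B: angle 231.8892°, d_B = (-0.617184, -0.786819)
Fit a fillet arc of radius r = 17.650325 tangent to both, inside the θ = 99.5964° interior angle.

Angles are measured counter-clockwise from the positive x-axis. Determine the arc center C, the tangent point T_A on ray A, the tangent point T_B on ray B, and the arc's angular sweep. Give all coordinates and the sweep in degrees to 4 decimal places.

bisector direction at 182.0910° = (-0.999334,-0.036487)
center distance |VC| = r/sin(θ/2) = 17.650325/sin(49.7982°) = 23.109303
C = V + |VC|·bis = (-17.9945,28.7469)
T_A = V + ((C−V)·d_A)·d_A = V + 14.9166·d_A = (-4.9382,40.6241)
T_B = V + ((C−V)·d_B)·d_B = V + 14.9166·d_B = (-4.1069,17.8534)
sweep = 180° − θ = 80.4036°

center=(-17.9945,28.7469) T_A=(-4.9382,40.6241) T_B=(-4.1069,17.8534) sweep=80.4036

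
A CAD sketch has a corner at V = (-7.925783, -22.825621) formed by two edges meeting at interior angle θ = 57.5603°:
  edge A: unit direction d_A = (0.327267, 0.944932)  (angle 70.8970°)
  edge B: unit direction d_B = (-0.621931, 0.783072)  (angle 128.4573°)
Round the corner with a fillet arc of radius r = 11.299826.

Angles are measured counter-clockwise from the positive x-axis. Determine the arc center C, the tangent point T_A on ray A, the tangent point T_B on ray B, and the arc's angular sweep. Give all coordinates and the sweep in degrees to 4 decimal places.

center=(-11.8711,0.3108) T_A=(-1.1935,-3.3873) T_B=(-20.7196,-6.7169) sweep=122.4397

bisector direction at 99.6772° = (-0.168096,0.985771)
center distance |VC| = r/sin(θ/2) = 11.299826/sin(28.7801°) = 23.470402
C = V + |VC|·bis = (-11.8711,0.3108)
T_A = V + ((C−V)·d_A)·d_A = V + 20.5712·d_A = (-1.1935,-3.3873)
T_B = V + ((C−V)·d_B)·d_B = V + 20.5712·d_B = (-20.7196,-6.7169)
sweep = 180° − θ = 122.4397°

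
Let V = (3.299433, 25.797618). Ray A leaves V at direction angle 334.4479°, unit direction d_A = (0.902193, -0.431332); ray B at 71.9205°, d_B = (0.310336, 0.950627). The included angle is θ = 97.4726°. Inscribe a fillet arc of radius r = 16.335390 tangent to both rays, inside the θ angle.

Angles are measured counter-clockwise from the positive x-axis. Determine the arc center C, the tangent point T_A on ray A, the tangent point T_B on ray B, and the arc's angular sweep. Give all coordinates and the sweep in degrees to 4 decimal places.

bisector direction at 23.1842° = (0.919244,0.393688)
center distance |VC| = r/sin(θ/2) = 16.335390/sin(48.7363°) = 21.731779
C = V + |VC|·bis = (23.2762,34.3532)
T_A = V + ((C−V)·d_A)·d_A = V + 14.3327·d_A = (16.2303,19.6155)
T_B = V + ((C−V)·d_B)·d_B = V + 14.3327·d_B = (7.7474,39.4226)
sweep = 180° − θ = 82.5274°

center=(23.2762,34.3532) T_A=(16.2303,19.6155) T_B=(7.7474,39.4226) sweep=82.5274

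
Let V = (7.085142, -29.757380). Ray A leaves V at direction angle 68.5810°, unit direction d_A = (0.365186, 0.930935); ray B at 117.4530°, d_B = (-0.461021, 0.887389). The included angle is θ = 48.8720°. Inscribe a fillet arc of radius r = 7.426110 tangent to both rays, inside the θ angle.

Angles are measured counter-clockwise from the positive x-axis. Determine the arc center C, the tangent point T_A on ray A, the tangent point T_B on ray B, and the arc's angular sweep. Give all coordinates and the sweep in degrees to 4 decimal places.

bisector direction at 93.0170° = (-0.052632,0.998614)
center distance |VC| = r/sin(θ/2) = 7.426110/sin(24.4360°) = 17.951489
C = V + |VC|·bis = (6.1403,-11.8308)
T_A = V + ((C−V)·d_A)·d_A = V + 16.3435·d_A = (13.0535,-14.5427)
T_B = V + ((C−V)·d_B)·d_B = V + 16.3435·d_B = (-0.4495,-15.2544)
sweep = 180° − θ = 131.1280°

center=(6.1403,-11.8308) T_A=(13.0535,-14.5427) T_B=(-0.4495,-15.2544) sweep=131.1280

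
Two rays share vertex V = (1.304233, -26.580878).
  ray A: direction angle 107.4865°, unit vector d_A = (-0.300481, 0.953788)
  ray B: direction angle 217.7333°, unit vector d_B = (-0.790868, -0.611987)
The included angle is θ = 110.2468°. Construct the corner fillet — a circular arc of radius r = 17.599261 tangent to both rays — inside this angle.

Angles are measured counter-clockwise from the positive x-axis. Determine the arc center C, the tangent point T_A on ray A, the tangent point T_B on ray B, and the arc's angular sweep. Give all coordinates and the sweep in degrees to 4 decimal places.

center=(-19.1676,-20.1693) T_A=(-2.3817,-14.8810) T_B=(-8.3971,-34.0880) sweep=69.7532

bisector direction at 162.6099° = (-0.954292,0.298876)
center distance |VC| = r/sin(θ/2) = 17.599261/sin(55.1234°) = 21.452429
C = V + |VC|·bis = (-19.1676,-20.1693)
T_A = V + ((C−V)·d_A)·d_A = V + 12.2667·d_A = (-2.3817,-14.8810)
T_B = V + ((C−V)·d_B)·d_B = V + 12.2667·d_B = (-8.3971,-34.0880)
sweep = 180° − θ = 69.7532°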